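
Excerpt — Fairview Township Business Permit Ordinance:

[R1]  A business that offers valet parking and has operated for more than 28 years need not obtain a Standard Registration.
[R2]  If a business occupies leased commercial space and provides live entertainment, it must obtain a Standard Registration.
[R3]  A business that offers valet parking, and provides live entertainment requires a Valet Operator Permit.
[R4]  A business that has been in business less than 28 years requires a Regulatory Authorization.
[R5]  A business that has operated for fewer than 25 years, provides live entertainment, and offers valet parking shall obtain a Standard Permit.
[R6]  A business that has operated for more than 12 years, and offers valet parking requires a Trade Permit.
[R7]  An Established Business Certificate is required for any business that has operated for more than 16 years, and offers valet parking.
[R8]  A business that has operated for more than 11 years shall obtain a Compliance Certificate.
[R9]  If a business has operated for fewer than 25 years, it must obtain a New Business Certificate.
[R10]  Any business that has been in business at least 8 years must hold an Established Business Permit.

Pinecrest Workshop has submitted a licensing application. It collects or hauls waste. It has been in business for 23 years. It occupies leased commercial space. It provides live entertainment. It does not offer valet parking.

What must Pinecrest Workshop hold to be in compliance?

[R1] does not offer valet parking; years in business 23 ≤ 28 → Standard Registration exemption does not apply.
[R2] occupies leased commercial space; provides live entertainment → Standard Registration required.
[R3] does not offer valet parking; provides live entertainment → Valet Operator Permit not required.
[R4] years in business 23 < 28 → Regulatory Authorization required.
[R5] years in business 23 < 25; provides live entertainment; does not offer valet parking → Standard Permit not required.
[R6] years in business 23 > 12; does not offer valet parking → Trade Permit not required.
[R7] years in business 23 > 16; does not offer valet parking → Established Business Certificate not required.
[R8] years in business 23 > 11 → Compliance Certificate required.
[R9] years in business 23 < 25 → New Business Certificate required.
[R10] years in business 23 ≥ 8 → Established Business Permit required.

Compliance Certificate, Established Business Permit, New Business Certificate, Regulatory Authorization, Standard Registration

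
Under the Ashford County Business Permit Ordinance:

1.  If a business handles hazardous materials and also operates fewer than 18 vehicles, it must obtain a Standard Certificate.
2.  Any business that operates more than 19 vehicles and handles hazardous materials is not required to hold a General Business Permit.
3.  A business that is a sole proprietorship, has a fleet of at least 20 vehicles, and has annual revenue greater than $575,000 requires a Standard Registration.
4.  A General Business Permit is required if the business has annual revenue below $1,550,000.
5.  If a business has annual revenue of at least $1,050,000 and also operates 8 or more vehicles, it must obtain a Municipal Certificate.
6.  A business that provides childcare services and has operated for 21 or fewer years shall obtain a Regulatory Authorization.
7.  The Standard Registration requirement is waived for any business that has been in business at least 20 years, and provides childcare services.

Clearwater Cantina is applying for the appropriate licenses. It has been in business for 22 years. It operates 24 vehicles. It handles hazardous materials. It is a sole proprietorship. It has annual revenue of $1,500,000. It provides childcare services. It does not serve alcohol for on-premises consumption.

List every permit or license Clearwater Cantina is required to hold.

Municipal Certificate

1. handles hazardous materials; vehicles 24 ≥ 18 → Standard Certificate not required.
2. vehicles 24 > 19; handles hazardous materials → exempt from General Business Permit.
3. is a sole proprietorship; vehicles 24 ≥ 20; revenue $1,500,000 > $575,000 → Standard Registration required.
4. revenue $1,500,000 < $1,550,000 → General Business Permit required.
5. revenue $1,500,000 ≥ $1,050,000; vehicles 24 ≥ 8 → Municipal Certificate required.
6. provides childcare services; years in business 22 > 21 → Regulatory Authorization not required.
7. years in business 22 ≥ 20; provides childcare services → exempt from Standard Registration.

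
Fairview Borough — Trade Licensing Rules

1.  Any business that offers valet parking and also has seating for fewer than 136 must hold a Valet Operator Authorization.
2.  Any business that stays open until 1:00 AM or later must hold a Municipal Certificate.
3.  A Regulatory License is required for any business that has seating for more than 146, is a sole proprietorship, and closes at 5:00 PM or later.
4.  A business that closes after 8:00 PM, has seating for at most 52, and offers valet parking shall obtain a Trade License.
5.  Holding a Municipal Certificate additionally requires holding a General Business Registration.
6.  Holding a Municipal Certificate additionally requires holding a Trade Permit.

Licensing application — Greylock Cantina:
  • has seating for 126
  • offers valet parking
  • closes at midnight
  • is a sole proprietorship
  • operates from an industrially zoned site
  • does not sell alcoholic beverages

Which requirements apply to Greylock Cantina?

Valet Operator Authorization

1. offers valet parking; seating 126 < 136 → Valet Operator Authorization required.
2. closes midnight, at/before 1:00 AM → Municipal Certificate not required.
3. seating 126 ≤ 146; is a sole proprietorship; closes midnight, after 5:00 PM → Regulatory License not required.
4. closes midnight, after 8:00 PM; seating 126 > 52; offers valet parking → Trade License not required.
5. Municipal Certificate is not required → no effect.
6. Municipal Certificate is not required → no effect.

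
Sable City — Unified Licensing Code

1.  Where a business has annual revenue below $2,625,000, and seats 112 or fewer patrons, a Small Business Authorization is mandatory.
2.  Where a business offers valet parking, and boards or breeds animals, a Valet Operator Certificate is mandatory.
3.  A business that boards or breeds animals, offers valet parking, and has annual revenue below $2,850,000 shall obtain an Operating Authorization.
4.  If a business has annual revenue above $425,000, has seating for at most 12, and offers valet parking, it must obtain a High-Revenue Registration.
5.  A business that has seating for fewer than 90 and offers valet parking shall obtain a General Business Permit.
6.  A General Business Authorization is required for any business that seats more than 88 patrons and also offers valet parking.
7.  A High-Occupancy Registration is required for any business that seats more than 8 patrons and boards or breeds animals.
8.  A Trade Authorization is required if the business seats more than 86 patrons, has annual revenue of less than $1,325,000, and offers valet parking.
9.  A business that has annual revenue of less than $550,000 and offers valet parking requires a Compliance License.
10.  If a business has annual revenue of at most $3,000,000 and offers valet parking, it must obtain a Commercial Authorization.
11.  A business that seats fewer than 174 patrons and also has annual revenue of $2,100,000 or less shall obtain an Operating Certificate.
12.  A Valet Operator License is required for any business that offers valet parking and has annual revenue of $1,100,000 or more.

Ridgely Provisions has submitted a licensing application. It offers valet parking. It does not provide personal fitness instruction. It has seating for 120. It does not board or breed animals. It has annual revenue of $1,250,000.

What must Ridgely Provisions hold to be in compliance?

Commercial Authorization, General Business Authorization, Operating Certificate, Trade Authorization, Valet Operator License

1. revenue $1,250,000 < $2,625,000; seating 120 > 112 → Small Business Authorization not required.
2. offers valet parking; does not board or breed animals → Valet Operator Certificate not required.
3. does not board or breed animals; offers valet parking; revenue $1,250,000 < $2,850,000 → Operating Authorization not required.
4. revenue $1,250,000 > $425,000; seating 120 > 12; offers valet parking → High-Revenue Registration not required.
5. seating 120 ≥ 90; offers valet parking → General Business Permit not required.
6. seating 120 > 88; offers valet parking → General Business Authorization required.
7. seating 120 > 8; does not board or breed animals → High-Occupancy Registration not required.
8. seating 120 > 86; revenue $1,250,000 < $1,325,000; offers valet parking → Trade Authorization required.
9. revenue $1,250,000 ≥ $550,000; offers valet parking → Compliance License not required.
10. revenue $1,250,000 ≤ $3,000,000; offers valet parking → Commercial Authorization required.
11. seating 120 < 174; revenue $1,250,000 ≤ $2,100,000 → Operating Certificate required.
12. offers valet parking; revenue $1,250,000 ≥ $1,100,000 → Valet Operator License required.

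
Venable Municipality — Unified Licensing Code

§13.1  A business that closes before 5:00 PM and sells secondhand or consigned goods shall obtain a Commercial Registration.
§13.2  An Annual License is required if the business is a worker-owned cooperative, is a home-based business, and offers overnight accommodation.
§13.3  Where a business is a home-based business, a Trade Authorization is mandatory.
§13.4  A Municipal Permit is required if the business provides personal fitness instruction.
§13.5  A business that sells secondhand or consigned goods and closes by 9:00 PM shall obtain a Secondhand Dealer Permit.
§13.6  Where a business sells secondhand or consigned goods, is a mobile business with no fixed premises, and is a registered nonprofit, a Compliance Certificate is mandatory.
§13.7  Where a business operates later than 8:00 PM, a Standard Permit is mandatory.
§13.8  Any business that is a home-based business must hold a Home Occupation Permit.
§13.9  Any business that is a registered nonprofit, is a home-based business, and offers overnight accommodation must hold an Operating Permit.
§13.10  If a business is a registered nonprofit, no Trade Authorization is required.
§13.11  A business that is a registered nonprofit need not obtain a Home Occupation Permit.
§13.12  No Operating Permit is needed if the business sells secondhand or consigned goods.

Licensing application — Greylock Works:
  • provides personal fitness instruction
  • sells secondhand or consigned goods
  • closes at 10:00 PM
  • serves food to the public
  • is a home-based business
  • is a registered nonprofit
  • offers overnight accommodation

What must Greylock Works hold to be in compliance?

§13.1 closes 10:00 PM, after 5:00 PM; sells secondhand or consigned goods → Commercial Registration not required.
§13.2 is a registered nonprofit (not: is a worker-owned cooperative); is a home-based business; offers overnight accommodation → Annual License not required.
§13.3 is a home-based business → Trade Authorization required.
§13.4 provides personal fitness instruction → Municipal Permit required.
§13.5 sells secondhand or consigned goods; closes 10:00 PM, after 9:00 PM → Secondhand Dealer Permit not required.
§13.6 sells secondhand or consigned goods; is a home-based business (not: is a mobile business with no fixed premises); is a registered nonprofit → Compliance Certificate not required.
§13.7 closes 10:00 PM, after 8:00 PM → Standard Permit required.
§13.8 is a home-based business → Home Occupation Permit required.
§13.9 is a registered nonprofit; is a home-based business; offers overnight accommodation → Operating Permit required.
§13.10 is a registered nonprofit → exempt from Trade Authorization.
§13.11 is a registered nonprofit → exempt from Home Occupation Permit.
§13.12 sells secondhand or consigned goods → exempt from Operating Permit.

Municipal Permit, Standard Permit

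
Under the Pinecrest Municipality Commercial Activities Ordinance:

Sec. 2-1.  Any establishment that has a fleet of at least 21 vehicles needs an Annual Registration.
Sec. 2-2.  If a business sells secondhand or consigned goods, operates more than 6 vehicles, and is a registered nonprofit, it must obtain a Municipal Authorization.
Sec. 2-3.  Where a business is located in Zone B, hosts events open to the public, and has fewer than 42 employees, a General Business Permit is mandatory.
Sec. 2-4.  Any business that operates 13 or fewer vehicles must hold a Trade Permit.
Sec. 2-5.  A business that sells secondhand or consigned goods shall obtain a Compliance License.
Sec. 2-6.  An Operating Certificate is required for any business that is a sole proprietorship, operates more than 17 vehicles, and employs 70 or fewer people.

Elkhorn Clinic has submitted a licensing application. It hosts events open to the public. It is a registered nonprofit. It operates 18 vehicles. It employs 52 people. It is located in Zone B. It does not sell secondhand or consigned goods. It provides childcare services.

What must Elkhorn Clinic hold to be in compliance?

Sec. 2-1. vehicles 18 < 21 → Annual Registration not required.
Sec. 2-2. does not sell secondhand or consigned goods; vehicles 18 > 6; is a registered nonprofit → Municipal Authorization not required.
Sec. 2-3. is located in Zone B; hosts events open to the public; employees 52 ≥ 42 → General Business Permit not required.
Sec. 2-4. vehicles 18 > 13 → Trade Permit not required.
Sec. 2-5. does not sell secondhand or consigned goods → Compliance License not required.
Sec. 2-6. is a registered nonprofit (not: is a sole proprietorship); vehicles 18 > 17; employees 52 ≤ 70 → Operating Certificate not required.

None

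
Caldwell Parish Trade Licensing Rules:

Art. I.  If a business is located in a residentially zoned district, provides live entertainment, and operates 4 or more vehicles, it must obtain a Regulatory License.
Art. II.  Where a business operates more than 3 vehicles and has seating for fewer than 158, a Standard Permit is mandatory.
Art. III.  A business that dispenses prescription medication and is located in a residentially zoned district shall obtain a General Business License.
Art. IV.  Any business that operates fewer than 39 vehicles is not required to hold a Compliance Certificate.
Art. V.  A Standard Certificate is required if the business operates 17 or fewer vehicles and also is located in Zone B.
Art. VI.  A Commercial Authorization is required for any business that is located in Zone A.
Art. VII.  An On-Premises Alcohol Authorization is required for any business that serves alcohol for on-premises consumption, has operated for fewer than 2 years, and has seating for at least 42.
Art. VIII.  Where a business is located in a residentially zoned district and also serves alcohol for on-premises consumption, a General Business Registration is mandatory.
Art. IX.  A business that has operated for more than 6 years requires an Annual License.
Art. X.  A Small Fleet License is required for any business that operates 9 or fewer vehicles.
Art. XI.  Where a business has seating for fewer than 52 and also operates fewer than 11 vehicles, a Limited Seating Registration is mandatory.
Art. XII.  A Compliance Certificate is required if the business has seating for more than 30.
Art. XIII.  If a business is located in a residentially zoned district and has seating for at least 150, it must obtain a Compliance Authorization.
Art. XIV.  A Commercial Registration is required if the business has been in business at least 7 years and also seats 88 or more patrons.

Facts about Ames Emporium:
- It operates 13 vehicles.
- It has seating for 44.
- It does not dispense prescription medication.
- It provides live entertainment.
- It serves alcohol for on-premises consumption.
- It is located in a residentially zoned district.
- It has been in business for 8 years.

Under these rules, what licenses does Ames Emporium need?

Art. I. is located in a residentially zoned district; provides live entertainment; vehicles 13 ≥ 4 → Regulatory License required.
Art. II. vehicles 13 > 3; seating 44 < 158 → Standard Permit required.
Art. III. does not dispense prescription medication; is located in a residentially zoned district → General Business License not required.
Art. IV. vehicles 13 < 39 → exempt from Compliance Certificate.
Art. V. vehicles 13 ≤ 17; is located in a residentially zoned district (not: is located in Zone B) → Standard Certificate not required.
Art. VI. is located in a residentially zoned district (not: is located in Zone A) → Commercial Authorization not required.
Art. VII. serves alcohol for on-premises consumption; years in business 8 ≥ 2; seating 44 ≥ 42 → On-Premises Alcohol Authorization not required.
Art. VIII. is located in a residentially zoned district; serves alcohol for on-premises consumption → General Business Registration required.
Art. IX. years in business 8 > 6 → Annual License required.
Art. X. vehicles 13 > 9 → Small Fleet License not required.
Art. XI. seating 44 < 52; vehicles 13 ≥ 11 → Limited Seating Registration not required.
Art. XII. seating 44 > 30 → Compliance Certificate required.
Art. XIII. is located in a residentially zoned district; seating 44 < 150 → Compliance Authorization not required.
Art. XIV. years in business 8 ≥ 7; seating 44 < 88 → Commercial Registration not required.

Annual License, General Business Registration, Regulatory License, Standard Permit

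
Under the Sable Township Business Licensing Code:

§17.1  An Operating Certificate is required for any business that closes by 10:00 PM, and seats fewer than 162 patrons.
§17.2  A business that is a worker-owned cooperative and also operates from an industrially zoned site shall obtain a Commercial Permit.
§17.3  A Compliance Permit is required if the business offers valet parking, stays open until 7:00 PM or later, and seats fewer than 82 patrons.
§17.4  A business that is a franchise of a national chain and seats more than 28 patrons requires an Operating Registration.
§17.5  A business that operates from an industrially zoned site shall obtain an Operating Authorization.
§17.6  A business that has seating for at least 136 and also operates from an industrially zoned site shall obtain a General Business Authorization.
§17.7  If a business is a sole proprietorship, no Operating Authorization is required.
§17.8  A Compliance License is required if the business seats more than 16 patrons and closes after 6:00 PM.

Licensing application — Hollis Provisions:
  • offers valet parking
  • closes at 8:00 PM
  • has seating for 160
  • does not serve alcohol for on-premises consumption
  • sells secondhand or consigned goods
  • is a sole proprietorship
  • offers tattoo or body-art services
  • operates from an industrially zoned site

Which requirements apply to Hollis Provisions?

§17.1 closes 8:00 PM, at/before 10:00 PM; seating 160 < 162 → Operating Certificate required.
§17.2 is a sole proprietorship (not: is a worker-owned cooperative); operates from an industrially zoned site → Commercial Permit not required.
§17.3 offers valet parking; closes 8:00 PM, after 7:00 PM; seating 160 ≥ 82 → Compliance Permit not required.
§17.4 is a sole proprietorship (not: is a franchise of a national chain); seating 160 > 28 → Operating Registration not required.
§17.5 operates from an industrially zoned site → Operating Authorization required.
§17.6 seating 160 ≥ 136; operates from an industrially zoned site → General Business Authorization required.
§17.7 is a sole proprietorship → exempt from Operating Authorization.
§17.8 seating 160 > 16; closes 8:00 PM, after 6:00 PM → Compliance License required.

Compliance License, General Business Authorization, Operating Certificate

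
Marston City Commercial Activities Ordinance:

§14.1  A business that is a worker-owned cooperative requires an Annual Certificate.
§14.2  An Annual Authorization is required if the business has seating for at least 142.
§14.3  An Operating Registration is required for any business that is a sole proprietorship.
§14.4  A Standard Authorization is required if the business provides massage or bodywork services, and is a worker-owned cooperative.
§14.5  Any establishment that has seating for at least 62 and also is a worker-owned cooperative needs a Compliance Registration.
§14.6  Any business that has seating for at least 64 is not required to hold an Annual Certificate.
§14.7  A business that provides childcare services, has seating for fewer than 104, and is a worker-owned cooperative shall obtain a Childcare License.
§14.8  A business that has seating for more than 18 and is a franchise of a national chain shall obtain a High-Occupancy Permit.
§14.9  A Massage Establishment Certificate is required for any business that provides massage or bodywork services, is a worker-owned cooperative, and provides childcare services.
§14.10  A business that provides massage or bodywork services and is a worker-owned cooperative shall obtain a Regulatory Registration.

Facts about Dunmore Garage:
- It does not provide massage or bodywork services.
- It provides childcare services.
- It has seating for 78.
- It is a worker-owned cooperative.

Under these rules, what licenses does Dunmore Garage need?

§14.1 is a worker-owned cooperative → Annual Certificate required.
§14.2 seating 78 < 142 → Annual Authorization not required.
§14.3 is a worker-owned cooperative (not: is a sole proprietorship) → Operating Registration not required.
§14.4 does not provide massage or bodywork services; is a worker-owned cooperative → Standard Authorization not required.
§14.5 seating 78 ≥ 62; is a worker-owned cooperative → Compliance Registration required.
§14.6 seating 78 ≥ 64 → exempt from Annual Certificate.
§14.7 provides childcare services; seating 78 < 104; is a worker-owned cooperative → Childcare License required.
§14.8 seating 78 > 18; is a worker-owned cooperative (not: is a franchise of a national chain) → High-Occupancy Permit not required.
§14.9 does not provide massage or bodywork services; is a worker-owned cooperative; provides childcare services → Massage Establishment Certificate not required.
§14.10 does not provide massage or bodywork services; is a worker-owned cooperative → Regulatory Registration not required.

Childcare License, Compliance Registration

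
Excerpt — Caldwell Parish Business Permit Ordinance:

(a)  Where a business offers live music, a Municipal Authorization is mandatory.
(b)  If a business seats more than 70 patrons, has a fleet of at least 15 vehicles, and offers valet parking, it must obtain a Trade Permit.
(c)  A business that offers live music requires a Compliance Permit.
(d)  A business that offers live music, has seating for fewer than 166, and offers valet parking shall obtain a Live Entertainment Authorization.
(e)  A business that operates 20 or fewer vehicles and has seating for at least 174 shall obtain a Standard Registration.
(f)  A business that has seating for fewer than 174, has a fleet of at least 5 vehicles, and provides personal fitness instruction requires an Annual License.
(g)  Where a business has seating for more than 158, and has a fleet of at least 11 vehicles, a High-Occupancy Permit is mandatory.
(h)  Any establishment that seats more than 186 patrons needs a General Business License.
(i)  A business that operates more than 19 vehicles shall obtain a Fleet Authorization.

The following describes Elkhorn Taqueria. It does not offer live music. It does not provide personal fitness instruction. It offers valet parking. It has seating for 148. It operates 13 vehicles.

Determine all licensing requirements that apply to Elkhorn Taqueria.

None

(a) does not offer live music → Municipal Authorization not required.
(b) seating 148 > 70; vehicles 13 < 15; offers valet parking → Trade Permit not required.
(c) does not offer live music → Compliance Permit not required.
(d) does not offer live music; seating 148 < 166; offers valet parking → Live Entertainment Authorization not required.
(e) vehicles 13 ≤ 20; seating 148 < 174 → Standard Registration not required.
(f) seating 148 < 174; vehicles 13 ≥ 5; does not provide personal fitness instruction → Annual License not required.
(g) seating 148 ≤ 158; vehicles 13 ≥ 11 → High-Occupancy Permit not required.
(h) seating 148 ≤ 186 → General Business License not required.
(i) vehicles 13 ≤ 19 → Fleet Authorization not required.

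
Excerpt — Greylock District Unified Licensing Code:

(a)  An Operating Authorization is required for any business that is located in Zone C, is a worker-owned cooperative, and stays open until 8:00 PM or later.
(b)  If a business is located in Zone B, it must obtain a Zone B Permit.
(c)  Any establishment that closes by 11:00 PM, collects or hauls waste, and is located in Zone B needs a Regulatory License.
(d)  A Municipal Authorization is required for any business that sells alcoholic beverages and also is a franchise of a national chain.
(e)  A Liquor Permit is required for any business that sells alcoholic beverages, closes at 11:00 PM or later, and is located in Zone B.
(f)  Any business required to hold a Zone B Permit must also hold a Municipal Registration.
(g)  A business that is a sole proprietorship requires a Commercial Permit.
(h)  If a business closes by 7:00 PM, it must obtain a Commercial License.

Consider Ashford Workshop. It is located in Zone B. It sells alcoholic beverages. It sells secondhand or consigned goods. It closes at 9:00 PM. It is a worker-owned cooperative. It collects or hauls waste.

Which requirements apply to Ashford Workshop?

(a) is located in Zone B (not: is located in Zone C); is a worker-owned cooperative; closes 9:00 PM, after 8:00 PM → Operating Authorization not required.
(b) is located in Zone B → Zone B Permit required.
(c) closes 9:00 PM, at/before 11:00 PM; collects or hauls waste; is located in Zone B → Regulatory License required.
(d) sells alcoholic beverages; is a worker-owned cooperative (not: is a franchise of a national chain) → Municipal Authorization not required.
(e) sells alcoholic beverages; closes 9:00 PM, at/before 11:00 PM; is located in Zone B → Liquor Permit not required.
(f) Zone B Permit is required → Municipal Registration also required.
(g) is a worker-owned cooperative (not: is a sole proprietorship) → Commercial Permit not required.
(h) closes 9:00 PM, after 7:00 PM → Commercial License not required.

Municipal Registration, Regulatory License, Zone B Permit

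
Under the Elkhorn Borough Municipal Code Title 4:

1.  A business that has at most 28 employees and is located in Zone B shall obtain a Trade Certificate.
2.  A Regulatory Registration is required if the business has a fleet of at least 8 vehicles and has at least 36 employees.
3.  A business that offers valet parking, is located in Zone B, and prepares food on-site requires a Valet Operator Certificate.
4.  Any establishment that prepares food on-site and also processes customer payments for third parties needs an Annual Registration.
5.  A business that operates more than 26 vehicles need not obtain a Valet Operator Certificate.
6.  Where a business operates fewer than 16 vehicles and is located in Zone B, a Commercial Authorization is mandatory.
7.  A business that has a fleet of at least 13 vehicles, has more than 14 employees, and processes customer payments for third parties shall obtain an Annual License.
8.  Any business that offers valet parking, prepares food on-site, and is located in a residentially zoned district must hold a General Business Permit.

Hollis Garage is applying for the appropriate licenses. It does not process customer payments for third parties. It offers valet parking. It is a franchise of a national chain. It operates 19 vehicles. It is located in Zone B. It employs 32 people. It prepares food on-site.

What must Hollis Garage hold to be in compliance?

1. employees 32 > 28; is located in Zone B → Trade Certificate not required.
2. vehicles 19 ≥ 8; employees 32 < 36 → Regulatory Registration not required.
3. offers valet parking; is located in Zone B; prepares food on-site → Valet Operator Certificate required.
4. prepares food on-site; does not process customer payments for third parties → Annual Registration not required.
5. vehicles 19 ≤ 26 → Valet Operator Certificate exemption does not apply.
6. vehicles 19 ≥ 16; is located in Zone B → Commercial Authorization not required.
7. vehicles 19 ≥ 13; employees 32 > 14; does not process customer payments for third parties → Annual License not required.
8. offers valet parking; prepares food on-site; is located in Zone B (not: is located in a residentially zoned district) → General Business Permit not required.

Valet Operator Certificate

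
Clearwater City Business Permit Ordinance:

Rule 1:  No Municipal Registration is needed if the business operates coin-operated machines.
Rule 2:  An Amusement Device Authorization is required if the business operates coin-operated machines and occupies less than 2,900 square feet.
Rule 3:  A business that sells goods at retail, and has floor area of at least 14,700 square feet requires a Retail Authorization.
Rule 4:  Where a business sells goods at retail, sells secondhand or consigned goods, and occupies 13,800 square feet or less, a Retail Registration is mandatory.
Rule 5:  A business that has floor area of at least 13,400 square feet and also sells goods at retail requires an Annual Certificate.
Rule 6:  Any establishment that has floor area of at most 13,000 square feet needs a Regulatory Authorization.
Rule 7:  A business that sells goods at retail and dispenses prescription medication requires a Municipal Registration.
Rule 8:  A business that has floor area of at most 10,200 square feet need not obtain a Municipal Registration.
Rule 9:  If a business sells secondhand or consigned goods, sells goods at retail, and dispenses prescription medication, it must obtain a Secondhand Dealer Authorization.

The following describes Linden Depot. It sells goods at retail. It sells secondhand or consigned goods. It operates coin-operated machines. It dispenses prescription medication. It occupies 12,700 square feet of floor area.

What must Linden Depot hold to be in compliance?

Regulatory Authorization, Retail Registration, Secondhand Dealer Authorization

Rule 1: operates coin-operated machines → exempt from Municipal Registration.
Rule 2: operates coin-operated machines; floor area 12,700 square feet ≥ 2,900 square feet → Amusement Device Authorization not required.
Rule 3: sells goods at retail; floor area 12,700 square feet < 14,700 square feet → Retail Authorization not required.
Rule 4: sells goods at retail; sells secondhand or consigned goods; floor area 12,700 square feet ≤ 13,800 square feet → Retail Registration required.
Rule 5: floor area 12,700 square feet < 13,400 square feet; sells goods at retail → Annual Certificate not required.
Rule 6: floor area 12,700 square feet ≤ 13,000 square feet → Regulatory Authorization required.
Rule 7: sells goods at retail; dispenses prescription medication → Municipal Registration required.
Rule 8: floor area 12,700 square feet > 10,200 square feet → Municipal Registration exemption does not apply.
Rule 9: sells secondhand or consigned goods; sells goods at retail; dispenses prescription medication → Secondhand Dealer Authorization required.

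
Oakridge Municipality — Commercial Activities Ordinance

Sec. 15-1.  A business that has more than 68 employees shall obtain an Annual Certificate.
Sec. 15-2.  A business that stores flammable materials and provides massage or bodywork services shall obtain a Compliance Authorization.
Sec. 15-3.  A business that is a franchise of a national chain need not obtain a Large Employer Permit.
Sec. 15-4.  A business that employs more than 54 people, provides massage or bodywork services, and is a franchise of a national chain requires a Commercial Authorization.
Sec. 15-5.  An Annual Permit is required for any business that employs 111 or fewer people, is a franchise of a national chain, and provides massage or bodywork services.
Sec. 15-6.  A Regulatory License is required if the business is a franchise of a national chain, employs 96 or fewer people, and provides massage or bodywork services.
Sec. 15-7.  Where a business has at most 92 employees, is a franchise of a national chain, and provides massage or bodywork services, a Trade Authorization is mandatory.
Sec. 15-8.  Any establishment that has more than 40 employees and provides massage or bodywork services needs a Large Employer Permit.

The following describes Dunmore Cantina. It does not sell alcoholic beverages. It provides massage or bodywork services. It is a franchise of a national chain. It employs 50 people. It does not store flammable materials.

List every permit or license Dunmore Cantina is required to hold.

Annual Permit, Regulatory License, Trade Authorization

Sec. 15-1. employees 50 ≤ 68 → Annual Certificate not required.
Sec. 15-2. does not store flammable materials; provides massage or bodywork services → Compliance Authorization not required.
Sec. 15-3. is a franchise of a national chain → exempt from Large Employer Permit.
Sec. 15-4. employees 50 ≤ 54; provides massage or bodywork services; is a franchise of a national chain → Commercial Authorization not required.
Sec. 15-5. employees 50 ≤ 111; is a franchise of a national chain; provides massage or bodywork services → Annual Permit required.
Sec. 15-6. is a franchise of a national chain; employees 50 ≤ 96; provides massage or bodywork services → Regulatory License required.
Sec. 15-7. employees 50 ≤ 92; is a franchise of a national chain; provides massage or bodywork services → Trade Authorization required.
Sec. 15-8. employees 50 > 40; provides massage or bodywork services → Large Employer Permit required.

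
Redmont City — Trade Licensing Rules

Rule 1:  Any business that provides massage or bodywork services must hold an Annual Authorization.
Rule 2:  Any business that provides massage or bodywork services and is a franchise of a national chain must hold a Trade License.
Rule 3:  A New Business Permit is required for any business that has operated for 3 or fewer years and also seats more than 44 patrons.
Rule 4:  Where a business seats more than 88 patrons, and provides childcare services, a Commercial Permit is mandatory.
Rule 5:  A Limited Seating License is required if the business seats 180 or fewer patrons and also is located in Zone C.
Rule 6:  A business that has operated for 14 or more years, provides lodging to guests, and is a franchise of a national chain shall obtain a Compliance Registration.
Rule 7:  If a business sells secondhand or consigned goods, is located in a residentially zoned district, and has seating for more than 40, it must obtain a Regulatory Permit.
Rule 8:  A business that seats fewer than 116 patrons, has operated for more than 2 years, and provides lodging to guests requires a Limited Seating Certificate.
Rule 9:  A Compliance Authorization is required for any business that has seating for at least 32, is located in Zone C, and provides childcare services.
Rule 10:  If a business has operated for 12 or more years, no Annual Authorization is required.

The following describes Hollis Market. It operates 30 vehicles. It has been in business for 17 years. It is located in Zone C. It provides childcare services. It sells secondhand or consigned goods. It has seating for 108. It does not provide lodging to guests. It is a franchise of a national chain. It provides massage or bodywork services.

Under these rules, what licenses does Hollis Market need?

Rule 1: provides massage or bodywork services → Annual Authorization required.
Rule 2: provides massage or bodywork services; is a franchise of a national chain → Trade License required.
Rule 3: years in business 17 > 3; seating 108 > 44 → New Business Permit not required.
Rule 4: seating 108 > 88; provides childcare services → Commercial Permit required.
Rule 5: seating 108 ≤ 180; is located in Zone C → Limited Seating License required.
Rule 6: years in business 17 ≥ 14; does not provide lodging to guests; is a franchise of a national chain → Compliance Registration not required.
Rule 7: sells secondhand or consigned goods; is located in Zone C (not: is located in a residentially zoned district); seating 108 > 40 → Regulatory Permit not required.
Rule 8: seating 108 < 116; years in business 17 > 2; does not provide lodging to guests → Limited Seating Certificate not required.
Rule 9: seating 108 ≥ 32; is located in Zone C; provides childcare services → Compliance Authorization required.
Rule 10: years in business 17 ≥ 12 → exempt from Annual Authorization.

Commercial Permit, Compliance Authorization, Limited Seating License, Trade License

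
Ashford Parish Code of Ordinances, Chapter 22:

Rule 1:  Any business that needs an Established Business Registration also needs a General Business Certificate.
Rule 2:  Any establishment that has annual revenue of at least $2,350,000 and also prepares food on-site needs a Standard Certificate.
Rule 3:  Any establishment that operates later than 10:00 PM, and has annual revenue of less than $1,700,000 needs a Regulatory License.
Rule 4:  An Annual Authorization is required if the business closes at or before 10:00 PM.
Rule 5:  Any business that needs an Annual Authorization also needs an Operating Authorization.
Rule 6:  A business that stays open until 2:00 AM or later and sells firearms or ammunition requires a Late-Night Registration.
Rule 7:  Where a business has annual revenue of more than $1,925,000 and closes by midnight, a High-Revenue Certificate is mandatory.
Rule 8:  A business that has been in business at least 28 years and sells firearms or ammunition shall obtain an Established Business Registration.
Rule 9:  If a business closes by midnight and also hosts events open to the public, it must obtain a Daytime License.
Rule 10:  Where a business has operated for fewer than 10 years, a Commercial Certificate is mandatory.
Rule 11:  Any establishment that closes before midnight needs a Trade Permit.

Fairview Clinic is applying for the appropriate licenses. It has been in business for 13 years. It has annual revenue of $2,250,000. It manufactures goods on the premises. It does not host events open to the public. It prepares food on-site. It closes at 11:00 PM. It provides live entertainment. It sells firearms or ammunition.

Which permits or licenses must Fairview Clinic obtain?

Rule 1: Established Business Registration is not required → no effect.
Rule 2: revenue $2,250,000 < $2,350,000; prepares food on-site → Standard Certificate not required.
Rule 3: closes 11:00 PM, after 10:00 PM; revenue $2,250,000 ≥ $1,700,000 → Regulatory License not required.
Rule 4: closes 11:00 PM, after 10:00 PM → Annual Authorization not required.
Rule 5: Annual Authorization is not required → no effect.
Rule 6: closes 11:00 PM, at/before 2:00 AM; sells firearms or ammunition → Late-Night Registration not required.
Rule 7: revenue $2,250,000 > $1,925,000; closes 11:00 PM, at/before midnight → High-Revenue Certificate required.
Rule 8: years in business 13 < 28; sells firearms or ammunition → Established Business Registration not required.
Rule 9: closes 11:00 PM, at/before midnight; does not host events open to the public → Daytime License not required.
Rule 10: years in business 13 ≥ 10 → Commercial Certificate not required.
Rule 11: closes 11:00 PM, at/before midnight → Trade Permit required.

High-Revenue Certificate, Trade Permit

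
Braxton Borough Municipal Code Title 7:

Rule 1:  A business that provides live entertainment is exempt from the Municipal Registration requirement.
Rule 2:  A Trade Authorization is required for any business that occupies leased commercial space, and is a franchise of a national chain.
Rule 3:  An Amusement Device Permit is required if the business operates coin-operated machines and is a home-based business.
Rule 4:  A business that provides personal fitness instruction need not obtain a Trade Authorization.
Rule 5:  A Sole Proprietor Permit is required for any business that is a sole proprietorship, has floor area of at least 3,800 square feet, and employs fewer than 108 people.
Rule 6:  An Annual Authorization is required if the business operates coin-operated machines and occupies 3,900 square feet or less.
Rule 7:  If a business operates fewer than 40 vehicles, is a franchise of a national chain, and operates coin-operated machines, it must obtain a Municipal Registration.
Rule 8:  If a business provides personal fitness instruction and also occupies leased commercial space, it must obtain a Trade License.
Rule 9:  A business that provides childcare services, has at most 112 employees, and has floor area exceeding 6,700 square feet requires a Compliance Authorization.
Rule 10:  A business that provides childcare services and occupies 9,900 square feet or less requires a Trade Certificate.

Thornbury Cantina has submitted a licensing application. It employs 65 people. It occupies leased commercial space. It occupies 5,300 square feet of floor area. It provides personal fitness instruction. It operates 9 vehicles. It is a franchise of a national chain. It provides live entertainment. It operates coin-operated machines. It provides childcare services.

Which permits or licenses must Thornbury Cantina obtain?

Trade Certificate, Trade License

Rule 1: provides live entertainment → exempt from Municipal Registration.
Rule 2: occupies leased commercial space; is a franchise of a national chain → Trade Authorization required.
Rule 3: operates coin-operated machines; occupies leased commercial space (not: is a home-based business) → Amusement Device Permit not required.
Rule 4: provides personal fitness instruction → exempt from Trade Authorization.
Rule 5: is a franchise of a national chain (not: is a sole proprietorship); floor area 5,300 square feet ≥ 3,800 square feet; employees 65 < 108 → Sole Proprietor Permit not required.
Rule 6: operates coin-operated machines; floor area 5,300 square feet > 3,900 square feet → Annual Authorization not required.
Rule 7: vehicles 9 < 40; is a franchise of a national chain; operates coin-operated machines → Municipal Registration required.
Rule 8: provides personal fitness instruction; occupies leased commercial space → Trade License required.
Rule 9: provides childcare services; employees 65 ≤ 112; floor area 5,300 square feet ≤ 6,700 square feet → Compliance Authorization not required.
Rule 10: provides childcare services; floor area 5,300 square feet ≤ 9,900 square feet → Trade Certificate required.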